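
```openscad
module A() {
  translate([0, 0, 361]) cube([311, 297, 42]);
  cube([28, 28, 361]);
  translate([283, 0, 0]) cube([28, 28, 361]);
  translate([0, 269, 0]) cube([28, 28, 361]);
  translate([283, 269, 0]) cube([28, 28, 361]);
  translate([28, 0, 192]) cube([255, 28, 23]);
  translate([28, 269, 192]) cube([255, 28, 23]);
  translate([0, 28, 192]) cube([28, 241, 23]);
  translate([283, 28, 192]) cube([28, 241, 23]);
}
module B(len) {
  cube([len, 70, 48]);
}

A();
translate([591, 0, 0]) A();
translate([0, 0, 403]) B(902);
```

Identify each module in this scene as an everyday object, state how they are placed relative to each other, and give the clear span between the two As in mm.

A is a stool. B is a beam. A beam spans the tops of two stools. The clear span between the two stools is 280 mm.

Second stool starts at x = 591; first ends at x = 311; clear span = 591 − 311 = 280 mm.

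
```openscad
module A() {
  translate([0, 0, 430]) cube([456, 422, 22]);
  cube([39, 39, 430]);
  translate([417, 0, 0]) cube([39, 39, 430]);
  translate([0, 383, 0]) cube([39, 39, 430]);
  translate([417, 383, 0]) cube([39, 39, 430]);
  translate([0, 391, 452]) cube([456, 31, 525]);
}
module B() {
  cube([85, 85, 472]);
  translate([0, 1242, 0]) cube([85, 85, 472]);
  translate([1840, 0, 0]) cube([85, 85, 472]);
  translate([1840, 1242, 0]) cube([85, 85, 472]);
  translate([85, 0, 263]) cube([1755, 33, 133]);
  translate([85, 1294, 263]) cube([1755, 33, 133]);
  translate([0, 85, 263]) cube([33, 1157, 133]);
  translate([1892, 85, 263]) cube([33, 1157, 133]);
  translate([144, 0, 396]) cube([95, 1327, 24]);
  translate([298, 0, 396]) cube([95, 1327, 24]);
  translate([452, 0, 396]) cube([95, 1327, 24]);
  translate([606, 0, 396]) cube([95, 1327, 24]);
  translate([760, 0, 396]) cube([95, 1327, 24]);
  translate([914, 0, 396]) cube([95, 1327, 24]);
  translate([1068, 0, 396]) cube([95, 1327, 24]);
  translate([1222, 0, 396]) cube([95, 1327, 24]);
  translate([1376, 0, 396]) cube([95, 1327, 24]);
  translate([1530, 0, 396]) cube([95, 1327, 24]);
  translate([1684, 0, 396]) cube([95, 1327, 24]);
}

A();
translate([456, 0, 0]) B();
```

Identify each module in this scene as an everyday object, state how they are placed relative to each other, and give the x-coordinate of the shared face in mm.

A is a chair. B is a bed frame. The bed frame is against the chair's +x side, with their −y faces flush. The x-coordinate of the shared face is 456 mm.

The chair's +x face and the bed frame's −x face are both at x = 456 mm.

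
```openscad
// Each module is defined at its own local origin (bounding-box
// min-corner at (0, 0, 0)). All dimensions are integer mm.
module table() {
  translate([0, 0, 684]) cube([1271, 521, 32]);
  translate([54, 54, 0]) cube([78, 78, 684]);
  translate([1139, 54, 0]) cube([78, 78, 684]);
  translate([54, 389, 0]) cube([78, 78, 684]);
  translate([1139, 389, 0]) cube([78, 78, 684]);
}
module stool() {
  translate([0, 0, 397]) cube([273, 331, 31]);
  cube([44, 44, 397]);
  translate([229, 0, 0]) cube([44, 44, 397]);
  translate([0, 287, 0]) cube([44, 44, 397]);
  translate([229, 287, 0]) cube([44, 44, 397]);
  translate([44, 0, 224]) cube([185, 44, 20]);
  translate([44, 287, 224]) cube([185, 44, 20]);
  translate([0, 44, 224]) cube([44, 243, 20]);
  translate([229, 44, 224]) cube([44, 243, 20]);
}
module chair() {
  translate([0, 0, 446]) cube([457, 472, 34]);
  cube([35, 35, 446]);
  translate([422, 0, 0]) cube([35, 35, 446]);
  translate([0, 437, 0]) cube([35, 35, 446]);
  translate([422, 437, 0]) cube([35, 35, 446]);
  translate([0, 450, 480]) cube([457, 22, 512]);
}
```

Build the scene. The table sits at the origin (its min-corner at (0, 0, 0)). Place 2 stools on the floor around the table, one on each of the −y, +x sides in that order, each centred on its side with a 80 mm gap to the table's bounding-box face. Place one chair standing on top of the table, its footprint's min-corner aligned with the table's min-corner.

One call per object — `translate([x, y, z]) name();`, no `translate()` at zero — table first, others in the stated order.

table();
translate([499, -411, 0]) stool();
translate([1351, 95, 0]) stool();
translate([0, 0, 716]) chair();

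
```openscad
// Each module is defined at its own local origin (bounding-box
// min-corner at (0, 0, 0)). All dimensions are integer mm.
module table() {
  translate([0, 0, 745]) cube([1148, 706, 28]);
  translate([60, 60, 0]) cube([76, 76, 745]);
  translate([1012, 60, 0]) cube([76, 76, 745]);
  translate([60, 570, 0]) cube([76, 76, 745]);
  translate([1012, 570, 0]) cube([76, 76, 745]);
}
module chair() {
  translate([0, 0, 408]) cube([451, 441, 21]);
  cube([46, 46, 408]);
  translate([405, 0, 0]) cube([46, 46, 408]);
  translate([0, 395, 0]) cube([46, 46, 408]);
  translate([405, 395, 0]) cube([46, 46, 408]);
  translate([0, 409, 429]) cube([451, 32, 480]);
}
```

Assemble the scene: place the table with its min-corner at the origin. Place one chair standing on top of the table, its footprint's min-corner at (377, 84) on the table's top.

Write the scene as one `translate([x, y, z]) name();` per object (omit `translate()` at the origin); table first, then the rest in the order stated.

table();
translate([377, 84, 773]) chair();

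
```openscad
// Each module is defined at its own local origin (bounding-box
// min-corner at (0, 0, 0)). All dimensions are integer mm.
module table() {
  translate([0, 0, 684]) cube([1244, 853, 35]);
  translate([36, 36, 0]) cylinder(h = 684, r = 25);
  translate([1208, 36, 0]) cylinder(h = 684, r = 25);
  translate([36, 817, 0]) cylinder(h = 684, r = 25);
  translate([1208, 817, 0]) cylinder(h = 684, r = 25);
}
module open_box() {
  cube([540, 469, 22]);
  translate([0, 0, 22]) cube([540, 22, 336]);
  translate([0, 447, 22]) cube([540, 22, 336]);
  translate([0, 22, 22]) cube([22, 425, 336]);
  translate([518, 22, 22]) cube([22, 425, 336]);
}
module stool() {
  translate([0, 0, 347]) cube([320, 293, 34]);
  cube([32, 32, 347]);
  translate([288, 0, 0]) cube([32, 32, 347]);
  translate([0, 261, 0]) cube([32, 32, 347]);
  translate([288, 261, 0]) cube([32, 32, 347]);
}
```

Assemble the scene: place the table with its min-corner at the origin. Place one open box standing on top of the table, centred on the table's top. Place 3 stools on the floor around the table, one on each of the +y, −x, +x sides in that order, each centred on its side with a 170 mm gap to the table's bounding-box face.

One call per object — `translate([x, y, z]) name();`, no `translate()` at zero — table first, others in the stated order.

table();
translate([352, 192, 719]) open_box();
translate([462, 1023, 0]) stool();
translate([-490, 280, 0]) stool();
translate([1414, 280, 0]) stool();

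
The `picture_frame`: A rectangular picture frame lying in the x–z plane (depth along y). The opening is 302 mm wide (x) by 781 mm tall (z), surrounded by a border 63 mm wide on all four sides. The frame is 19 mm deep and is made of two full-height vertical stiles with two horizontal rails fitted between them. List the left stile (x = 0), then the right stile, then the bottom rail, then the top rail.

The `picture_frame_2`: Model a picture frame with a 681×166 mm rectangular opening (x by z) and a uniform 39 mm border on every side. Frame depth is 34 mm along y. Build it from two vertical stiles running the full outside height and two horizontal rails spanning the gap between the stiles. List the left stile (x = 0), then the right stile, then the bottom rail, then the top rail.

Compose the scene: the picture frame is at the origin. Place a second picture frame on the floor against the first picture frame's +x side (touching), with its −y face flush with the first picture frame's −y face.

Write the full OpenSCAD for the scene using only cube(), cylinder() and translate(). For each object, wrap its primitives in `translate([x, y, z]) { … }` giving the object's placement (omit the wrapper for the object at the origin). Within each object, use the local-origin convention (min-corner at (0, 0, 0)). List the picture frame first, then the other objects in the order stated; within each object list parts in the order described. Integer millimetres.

cube([63, 19, 907]);
translate([365, 0, 0]) cube([63, 19, 907]);
translate([63, 0, 0]) cube([302, 19, 63]);
translate([63, 0, 844]) cube([302, 19, 63]);
translate([428, 0, 0]) {
  cube([39, 34, 244]);
  translate([720, 0, 0]) cube([39, 34, 244]);
  translate([39, 0, 0]) cube([681, 34, 39]);
  translate([39, 0, 205]) cube([681, 34, 39]);
}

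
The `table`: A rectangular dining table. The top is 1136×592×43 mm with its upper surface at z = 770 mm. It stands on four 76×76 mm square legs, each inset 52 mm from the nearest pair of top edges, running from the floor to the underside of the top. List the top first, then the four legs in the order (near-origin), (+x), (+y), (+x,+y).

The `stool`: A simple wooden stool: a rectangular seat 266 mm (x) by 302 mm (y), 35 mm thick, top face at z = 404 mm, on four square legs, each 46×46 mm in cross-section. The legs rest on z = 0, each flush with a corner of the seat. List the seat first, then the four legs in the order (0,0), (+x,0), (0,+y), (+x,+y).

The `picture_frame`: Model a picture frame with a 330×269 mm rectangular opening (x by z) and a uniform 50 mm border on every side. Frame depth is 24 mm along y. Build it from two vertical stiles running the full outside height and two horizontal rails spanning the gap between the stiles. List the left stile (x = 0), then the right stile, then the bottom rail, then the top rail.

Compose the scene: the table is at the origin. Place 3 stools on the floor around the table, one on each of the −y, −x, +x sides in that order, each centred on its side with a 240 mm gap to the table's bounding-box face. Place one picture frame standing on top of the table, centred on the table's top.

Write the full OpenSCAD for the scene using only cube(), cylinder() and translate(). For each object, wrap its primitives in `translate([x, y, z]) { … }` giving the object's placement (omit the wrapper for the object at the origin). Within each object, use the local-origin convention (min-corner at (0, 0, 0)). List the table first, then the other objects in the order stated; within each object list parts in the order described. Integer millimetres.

translate([0, 0, 727]) cube([1136, 592, 43]);
translate([52, 52, 0]) cube([76, 76, 727]);
translate([1008, 52, 0]) cube([76, 76, 727]);
translate([52, 464, 0]) cube([76, 76, 727]);
translate([1008, 464, 0]) cube([76, 76, 727]);
translate([435, -542, 0]) {
  translate([0, 0, 369]) cube([266, 302, 35]);
  cube([46, 46, 369]);
  translate([220, 0, 0]) cube([46, 46, 369]);
  translate([0, 256, 0]) cube([46, 46, 369]);
  translate([220, 256, 0]) cube([46, 46, 369]);
}
translate([-506, 145, 0]) {
  translate([0, 0, 369]) cube([266, 302, 35]);
  cube([46, 46, 369]);
  translate([220, 0, 0]) cube([46, 46, 369]);
  translate([0, 256, 0]) cube([46, 46, 369]);
  translate([220, 256, 0]) cube([46, 46, 369]);
}
translate([1376, 145, 0]) {
  translate([0, 0, 369]) cube([266, 302, 35]);
  cube([46, 46, 369]);
  translate([220, 0, 0]) cube([46, 46, 369]);
  translate([0, 256, 0]) cube([46, 46, 369]);
  translate([220, 256, 0]) cube([46, 46, 369]);
}
translate([353, 284, 770]) {
  cube([50, 24, 369]);
  translate([380, 0, 0]) cube([50, 24, 369]);
  translate([50, 0, 0]) cube([330, 24, 50]);
  translate([50, 0, 319]) cube([330, 24, 50]);
}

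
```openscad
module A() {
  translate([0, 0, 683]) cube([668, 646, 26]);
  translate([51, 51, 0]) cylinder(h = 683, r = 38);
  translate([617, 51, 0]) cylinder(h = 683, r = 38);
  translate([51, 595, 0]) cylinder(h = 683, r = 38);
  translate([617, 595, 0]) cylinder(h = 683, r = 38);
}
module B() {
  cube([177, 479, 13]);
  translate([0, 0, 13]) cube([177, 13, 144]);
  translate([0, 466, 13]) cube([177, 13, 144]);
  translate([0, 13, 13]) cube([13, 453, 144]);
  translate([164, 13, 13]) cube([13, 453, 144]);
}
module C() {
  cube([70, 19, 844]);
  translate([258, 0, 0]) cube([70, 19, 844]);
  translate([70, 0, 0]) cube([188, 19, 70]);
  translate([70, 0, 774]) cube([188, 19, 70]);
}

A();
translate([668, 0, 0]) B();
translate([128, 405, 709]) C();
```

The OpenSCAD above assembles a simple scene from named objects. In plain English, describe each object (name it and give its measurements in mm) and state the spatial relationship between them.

A is a rectangular dining table. The top is 668×646×26 mm with its upper surface at z = 709 mm. It stands on four round legs of 76 mm diameter, each leg's bounding box inset 13 mm from the nearest pair of top edges, running from the floor to the underside of the top.

B is an open-topped rectangular box: outside dimensions 177×479×157 mm, with a uniform wall and base thickness of 13 mm. The base is a full 177×479 slab on the floor; four walls sit on top of the base. The front and back walls (the −y and +y sides) span the full width; the two side walls fit between them.

C is a picture frame with a 188×704 mm rectangular opening (x by z) and a uniform 70 mm border on every side. Frame depth is 19 mm along y. It is built from two vertical stiles running the full outside height and two horizontal rails spanning the gap between the stiles.

The open box is against the table's +x side, with their −y faces flush. The picture frame is on top of the table.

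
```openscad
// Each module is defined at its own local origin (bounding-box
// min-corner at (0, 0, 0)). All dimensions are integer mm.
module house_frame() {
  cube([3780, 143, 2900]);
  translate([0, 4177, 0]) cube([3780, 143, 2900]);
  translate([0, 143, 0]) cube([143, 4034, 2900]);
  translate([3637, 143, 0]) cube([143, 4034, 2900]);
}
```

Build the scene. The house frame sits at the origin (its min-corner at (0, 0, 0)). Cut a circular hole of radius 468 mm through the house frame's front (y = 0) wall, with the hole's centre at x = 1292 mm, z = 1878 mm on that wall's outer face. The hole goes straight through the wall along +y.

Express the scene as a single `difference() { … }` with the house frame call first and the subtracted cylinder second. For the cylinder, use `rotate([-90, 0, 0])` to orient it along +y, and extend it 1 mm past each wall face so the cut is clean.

difference() {
  house_frame();
  translate([1292, -1, 1878]) rotate([-90, 0, 0]) cylinder(h = 145, r = 468);
}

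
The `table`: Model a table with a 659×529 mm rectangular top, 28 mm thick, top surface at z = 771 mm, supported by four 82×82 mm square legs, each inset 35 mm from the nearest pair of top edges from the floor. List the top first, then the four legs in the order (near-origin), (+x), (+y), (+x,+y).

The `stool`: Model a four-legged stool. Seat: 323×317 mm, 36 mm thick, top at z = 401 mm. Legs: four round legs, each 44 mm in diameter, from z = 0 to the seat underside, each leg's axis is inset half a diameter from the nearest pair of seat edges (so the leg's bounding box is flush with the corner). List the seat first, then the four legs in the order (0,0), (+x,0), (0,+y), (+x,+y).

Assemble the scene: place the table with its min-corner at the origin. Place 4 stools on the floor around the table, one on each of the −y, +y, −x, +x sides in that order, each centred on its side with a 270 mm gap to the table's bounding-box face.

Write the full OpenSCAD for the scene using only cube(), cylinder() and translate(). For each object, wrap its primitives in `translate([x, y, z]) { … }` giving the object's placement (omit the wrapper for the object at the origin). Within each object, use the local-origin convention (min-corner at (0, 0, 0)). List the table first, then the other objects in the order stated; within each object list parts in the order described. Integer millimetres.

translate([0, 0, 743]) cube([659, 529, 28]);
translate([35, 35, 0]) cube([82, 82, 743]);
translate([542, 35, 0]) cube([82, 82, 743]);
translate([35, 412, 0]) cube([82, 82, 743]);
translate([542, 412, 0]) cube([82, 82, 743]);
translate([168, -587, 0]) {
  translate([0, 0, 365]) cube([323, 317, 36]);
  translate([22, 22, 0]) cylinder(h = 365, r = 22);
  translate([301, 22, 0]) cylinder(h = 365, r = 22);
  translate([22, 295, 0]) cylinder(h = 365, r = 22);
  translate([301, 295, 0]) cylinder(h = 365, r = 22);
}
translate([168, 799, 0]) {
  translate([0, 0, 365]) cube([323, 317, 36]);
  translate([22, 22, 0]) cylinder(h = 365, r = 22);
  translate([301, 22, 0]) cylinder(h = 365, r = 22);
  translate([22, 295, 0]) cylinder(h = 365, r = 22);
  translate([301, 295, 0]) cylinder(h = 365, r = 22);
}
translate([-593, 106, 0]) {
  translate([0, 0, 365]) cube([323, 317, 36]);
  translate([22, 22, 0]) cylinder(h = 365, r = 22);
  translate([301, 22, 0]) cylinder(h = 365, r = 22);
  translate([22, 295, 0]) cylinder(h = 365, r = 22);
  translate([301, 295, 0]) cylinder(h = 365, r = 22);
}
translate([929, 106, 0]) {
  translate([0, 0, 365]) cube([323, 317, 36]);
  translate([22, 22, 0]) cylinder(h = 365, r = 22);
  translate([301, 22, 0]) cylinder(h = 365, r = 22);
  translate([22, 295, 0]) cylinder(h = 365, r = 22);
  translate([301, 295, 0]) cylinder(h = 365, r = 22);
}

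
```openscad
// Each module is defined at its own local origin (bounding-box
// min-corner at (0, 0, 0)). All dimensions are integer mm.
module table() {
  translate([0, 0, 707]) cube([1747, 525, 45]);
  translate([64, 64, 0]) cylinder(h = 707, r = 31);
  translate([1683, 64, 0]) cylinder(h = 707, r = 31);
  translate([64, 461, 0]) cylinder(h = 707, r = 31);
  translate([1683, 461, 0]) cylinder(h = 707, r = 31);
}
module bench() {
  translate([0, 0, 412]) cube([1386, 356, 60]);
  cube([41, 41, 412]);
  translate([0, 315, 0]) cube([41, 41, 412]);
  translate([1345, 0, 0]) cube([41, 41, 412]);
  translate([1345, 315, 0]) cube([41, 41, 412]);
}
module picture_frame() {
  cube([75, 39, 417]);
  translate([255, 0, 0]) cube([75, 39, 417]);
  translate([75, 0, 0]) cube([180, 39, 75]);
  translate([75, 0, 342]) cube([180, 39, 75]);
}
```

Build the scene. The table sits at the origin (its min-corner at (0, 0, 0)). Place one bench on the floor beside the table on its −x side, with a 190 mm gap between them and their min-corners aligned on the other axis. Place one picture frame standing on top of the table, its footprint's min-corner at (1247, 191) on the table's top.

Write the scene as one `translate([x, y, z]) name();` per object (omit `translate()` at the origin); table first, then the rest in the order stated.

table();
translate([-1576, 0, 0]) bench();
translate([1247, 191, 752]) picture_frame();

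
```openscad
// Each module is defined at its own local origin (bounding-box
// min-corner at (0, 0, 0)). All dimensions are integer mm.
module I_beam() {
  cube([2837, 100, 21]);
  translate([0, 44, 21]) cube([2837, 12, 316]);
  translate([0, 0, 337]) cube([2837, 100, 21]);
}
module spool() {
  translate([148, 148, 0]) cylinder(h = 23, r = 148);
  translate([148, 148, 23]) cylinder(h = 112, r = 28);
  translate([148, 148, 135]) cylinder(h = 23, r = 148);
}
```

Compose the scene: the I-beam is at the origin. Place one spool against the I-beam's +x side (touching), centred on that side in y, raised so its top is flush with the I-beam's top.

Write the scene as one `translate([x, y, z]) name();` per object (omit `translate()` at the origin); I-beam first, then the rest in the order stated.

I_beam();
translate([2837, -98, 200]) spool();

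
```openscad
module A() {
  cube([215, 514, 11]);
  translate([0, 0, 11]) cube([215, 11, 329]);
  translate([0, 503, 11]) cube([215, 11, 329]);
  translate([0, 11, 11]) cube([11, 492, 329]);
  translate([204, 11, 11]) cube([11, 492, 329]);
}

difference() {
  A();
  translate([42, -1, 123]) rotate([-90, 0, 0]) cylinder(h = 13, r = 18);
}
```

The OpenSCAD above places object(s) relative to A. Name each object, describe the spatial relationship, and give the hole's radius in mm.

The subtracted cylinder has r = 18 mm.

A is an open box. The open box has a circular hole through its front wall. The hole's radius is 18 mm.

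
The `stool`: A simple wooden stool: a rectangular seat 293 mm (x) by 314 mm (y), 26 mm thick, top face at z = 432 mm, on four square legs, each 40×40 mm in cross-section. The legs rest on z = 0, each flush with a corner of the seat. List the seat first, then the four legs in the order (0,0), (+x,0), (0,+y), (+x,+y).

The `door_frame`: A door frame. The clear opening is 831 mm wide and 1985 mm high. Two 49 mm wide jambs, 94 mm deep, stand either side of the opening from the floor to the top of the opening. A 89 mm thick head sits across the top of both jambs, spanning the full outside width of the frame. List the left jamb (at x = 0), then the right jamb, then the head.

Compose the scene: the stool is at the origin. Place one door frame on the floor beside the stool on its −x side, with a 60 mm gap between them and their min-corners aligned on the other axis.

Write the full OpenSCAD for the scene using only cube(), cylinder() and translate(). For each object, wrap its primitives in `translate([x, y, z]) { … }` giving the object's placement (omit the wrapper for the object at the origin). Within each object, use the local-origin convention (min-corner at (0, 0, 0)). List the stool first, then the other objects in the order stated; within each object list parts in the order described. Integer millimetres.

translate([0, 0, 406]) cube([293, 314, 26]);
cube([40, 40, 406]);
translate([253, 0, 0]) cube([40, 40, 406]);
translate([0, 274, 0]) cube([40, 40, 406]);
translate([253, 274, 0]) cube([40, 40, 406]);
translate([-989, 0, 0]) {
  cube([49, 94, 1985]);
  translate([880, 0, 0]) cube([49, 94, 1985]);
  translate([0, 0, 1985]) cube([929, 94, 89]);
}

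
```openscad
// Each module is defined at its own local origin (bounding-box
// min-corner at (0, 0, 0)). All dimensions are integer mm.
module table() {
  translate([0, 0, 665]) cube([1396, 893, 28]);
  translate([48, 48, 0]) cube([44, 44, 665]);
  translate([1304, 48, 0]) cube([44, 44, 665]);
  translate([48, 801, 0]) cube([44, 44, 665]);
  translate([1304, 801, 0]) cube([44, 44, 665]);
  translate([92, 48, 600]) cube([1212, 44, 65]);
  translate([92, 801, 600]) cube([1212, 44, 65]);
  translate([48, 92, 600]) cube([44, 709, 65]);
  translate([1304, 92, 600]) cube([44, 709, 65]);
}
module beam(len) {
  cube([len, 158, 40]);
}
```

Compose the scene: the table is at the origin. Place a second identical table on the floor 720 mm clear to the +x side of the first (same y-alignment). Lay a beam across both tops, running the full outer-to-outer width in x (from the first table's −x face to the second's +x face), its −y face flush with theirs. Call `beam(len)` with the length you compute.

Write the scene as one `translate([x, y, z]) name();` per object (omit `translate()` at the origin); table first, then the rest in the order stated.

table();
translate([2116, 0, 0]) table();
translate([0, 0, 693]) beam(3512);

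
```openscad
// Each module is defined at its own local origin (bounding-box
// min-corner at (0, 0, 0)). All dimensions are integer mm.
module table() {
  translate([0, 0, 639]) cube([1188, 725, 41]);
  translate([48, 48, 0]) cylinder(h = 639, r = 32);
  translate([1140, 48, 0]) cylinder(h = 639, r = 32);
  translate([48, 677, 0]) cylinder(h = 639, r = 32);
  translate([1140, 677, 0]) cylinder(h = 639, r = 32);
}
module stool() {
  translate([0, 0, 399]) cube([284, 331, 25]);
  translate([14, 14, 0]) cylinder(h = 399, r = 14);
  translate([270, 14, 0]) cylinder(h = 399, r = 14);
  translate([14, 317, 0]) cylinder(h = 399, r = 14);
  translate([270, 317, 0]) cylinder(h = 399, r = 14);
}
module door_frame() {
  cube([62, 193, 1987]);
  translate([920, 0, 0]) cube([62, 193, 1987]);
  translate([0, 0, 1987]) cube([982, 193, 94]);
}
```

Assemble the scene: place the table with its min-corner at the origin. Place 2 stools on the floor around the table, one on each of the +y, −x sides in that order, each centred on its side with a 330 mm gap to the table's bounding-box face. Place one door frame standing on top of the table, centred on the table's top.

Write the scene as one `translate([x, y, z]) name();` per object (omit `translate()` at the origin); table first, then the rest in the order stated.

table();
translate([452, 1055, 0]) stool();
translate([-614, 197, 0]) stool();
translate([103, 266, 680]) door_frame();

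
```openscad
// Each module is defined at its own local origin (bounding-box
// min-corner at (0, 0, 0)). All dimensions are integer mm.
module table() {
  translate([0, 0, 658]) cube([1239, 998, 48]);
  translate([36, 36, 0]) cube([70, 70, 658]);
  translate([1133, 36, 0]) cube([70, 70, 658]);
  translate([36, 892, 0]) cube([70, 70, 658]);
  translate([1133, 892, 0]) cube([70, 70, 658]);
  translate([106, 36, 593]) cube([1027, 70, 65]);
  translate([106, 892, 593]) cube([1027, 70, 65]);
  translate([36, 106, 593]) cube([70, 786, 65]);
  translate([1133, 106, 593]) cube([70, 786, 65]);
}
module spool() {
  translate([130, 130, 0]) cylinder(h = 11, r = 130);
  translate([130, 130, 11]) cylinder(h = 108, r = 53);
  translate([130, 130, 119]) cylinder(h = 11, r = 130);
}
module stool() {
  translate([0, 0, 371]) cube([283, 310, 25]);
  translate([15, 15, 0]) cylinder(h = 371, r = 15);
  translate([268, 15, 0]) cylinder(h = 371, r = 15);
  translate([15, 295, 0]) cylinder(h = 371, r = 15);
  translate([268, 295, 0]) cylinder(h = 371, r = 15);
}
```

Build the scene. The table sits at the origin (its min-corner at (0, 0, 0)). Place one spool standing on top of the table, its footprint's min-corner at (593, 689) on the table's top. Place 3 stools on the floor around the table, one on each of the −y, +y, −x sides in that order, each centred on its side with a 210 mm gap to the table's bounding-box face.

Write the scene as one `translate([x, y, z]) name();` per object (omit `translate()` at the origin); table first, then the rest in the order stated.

table();
translate([593, 689, 706]) spool();
translate([478, -520, 0]) stool();
translate([478, 1208, 0]) stool();
translate([-493, 344, 0]) stool();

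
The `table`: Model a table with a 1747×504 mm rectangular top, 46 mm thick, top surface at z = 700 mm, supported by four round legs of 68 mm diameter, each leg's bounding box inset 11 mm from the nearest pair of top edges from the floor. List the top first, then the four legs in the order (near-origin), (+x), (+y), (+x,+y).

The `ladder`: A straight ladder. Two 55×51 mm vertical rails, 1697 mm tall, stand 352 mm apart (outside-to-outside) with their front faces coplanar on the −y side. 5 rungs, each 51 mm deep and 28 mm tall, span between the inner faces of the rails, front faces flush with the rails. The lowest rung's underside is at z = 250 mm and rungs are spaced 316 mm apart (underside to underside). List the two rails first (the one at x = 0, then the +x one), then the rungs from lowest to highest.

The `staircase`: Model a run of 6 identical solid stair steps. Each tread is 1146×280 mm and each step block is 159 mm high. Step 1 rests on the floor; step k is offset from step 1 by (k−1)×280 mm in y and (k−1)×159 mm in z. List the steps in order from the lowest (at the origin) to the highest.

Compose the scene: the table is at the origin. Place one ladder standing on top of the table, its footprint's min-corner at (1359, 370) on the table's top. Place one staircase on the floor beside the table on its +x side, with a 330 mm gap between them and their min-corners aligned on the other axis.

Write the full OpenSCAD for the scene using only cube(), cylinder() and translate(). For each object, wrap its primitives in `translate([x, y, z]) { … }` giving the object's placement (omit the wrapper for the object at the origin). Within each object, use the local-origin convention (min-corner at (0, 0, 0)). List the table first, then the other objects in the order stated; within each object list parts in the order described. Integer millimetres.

translate([0, 0, 654]) cube([1747, 504, 46]);
translate([45, 45, 0]) cylinder(h = 654, r = 34);
translate([1702, 45, 0]) cylinder(h = 654, r = 34);
translate([45, 459, 0]) cylinder(h = 654, r = 34);
translate([1702, 459, 0]) cylinder(h = 654, r = 34);
translate([1359, 370, 700]) {
  cube([55, 51, 1697]);
  translate([297, 0, 0]) cube([55, 51, 1697]);
  translate([55, 0, 250]) cube([242, 51, 28]);
  translate([55, 0, 566]) cube([242, 51, 28]);
  translate([55, 0, 882]) cube([242, 51, 28]);
  translate([55, 0, 1198]) cube([242, 51, 28]);
  translate([55, 0, 1514]) cube([242, 51, 28]);
}
translate([2077, 0, 0]) {
  cube([1146, 280, 159]);
  translate([0, 280, 159]) cube([1146, 280, 159]);
  translate([0, 560, 318]) cube([1146, 280, 159]);
  translate([0, 840, 477]) cube([1146, 280, 159]);
  translate([0, 1120, 636]) cube([1146, 280, 159]);
  translate([0, 1400, 795]) cube([1146, 280, 159]);
}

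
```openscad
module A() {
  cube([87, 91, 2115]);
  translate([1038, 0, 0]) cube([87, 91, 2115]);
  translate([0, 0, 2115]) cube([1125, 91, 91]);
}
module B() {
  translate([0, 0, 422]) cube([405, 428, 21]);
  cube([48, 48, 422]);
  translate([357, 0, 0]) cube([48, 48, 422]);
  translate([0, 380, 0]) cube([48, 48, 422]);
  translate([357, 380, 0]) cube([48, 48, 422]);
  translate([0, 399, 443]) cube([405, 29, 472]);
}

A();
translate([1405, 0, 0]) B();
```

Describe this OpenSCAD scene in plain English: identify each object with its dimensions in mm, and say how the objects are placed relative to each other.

A is a rectangular door frame: two vertical jambs of 87×91 mm section, 2115 mm tall, with a clear opening 951 mm wide between their inner faces. A header 91 mm tall and 91 mm deep lies on top of the jambs and spans the full outside width.

B is a chair: 405×428 mm seat, 21 mm thick, top at z = 443 mm, on four 48 mm square corner legs flush with the seat edges. A 29 mm thick backrest slab spans the full seat width, extending 472 mm above the seat top, its back face flush with the seat's +y edge.

The chair is on the floor beside the door frame on its +x side.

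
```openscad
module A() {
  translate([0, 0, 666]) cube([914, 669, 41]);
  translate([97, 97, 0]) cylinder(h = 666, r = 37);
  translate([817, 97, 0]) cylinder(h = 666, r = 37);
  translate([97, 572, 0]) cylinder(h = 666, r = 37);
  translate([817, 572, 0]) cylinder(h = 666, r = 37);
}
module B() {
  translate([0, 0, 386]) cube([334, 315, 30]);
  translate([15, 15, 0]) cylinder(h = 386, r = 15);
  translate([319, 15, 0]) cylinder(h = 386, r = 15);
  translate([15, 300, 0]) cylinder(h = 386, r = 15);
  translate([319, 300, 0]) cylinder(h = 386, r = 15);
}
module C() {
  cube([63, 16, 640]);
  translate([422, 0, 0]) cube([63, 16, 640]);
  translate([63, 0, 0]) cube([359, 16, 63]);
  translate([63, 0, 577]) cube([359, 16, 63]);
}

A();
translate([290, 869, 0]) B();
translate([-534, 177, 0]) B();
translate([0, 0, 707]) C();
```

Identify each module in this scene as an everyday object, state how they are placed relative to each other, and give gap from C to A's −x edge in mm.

A is a table. B is a stool. C is a picture frame. Two stools sit around the table at the +y, −x sides. The picture frame is on top of the table. The gap from the picture frame to the table's −x edge is 0 mm.

The picture frame's min-x is at 0; the table's min-x is 0; gap = 0 mm.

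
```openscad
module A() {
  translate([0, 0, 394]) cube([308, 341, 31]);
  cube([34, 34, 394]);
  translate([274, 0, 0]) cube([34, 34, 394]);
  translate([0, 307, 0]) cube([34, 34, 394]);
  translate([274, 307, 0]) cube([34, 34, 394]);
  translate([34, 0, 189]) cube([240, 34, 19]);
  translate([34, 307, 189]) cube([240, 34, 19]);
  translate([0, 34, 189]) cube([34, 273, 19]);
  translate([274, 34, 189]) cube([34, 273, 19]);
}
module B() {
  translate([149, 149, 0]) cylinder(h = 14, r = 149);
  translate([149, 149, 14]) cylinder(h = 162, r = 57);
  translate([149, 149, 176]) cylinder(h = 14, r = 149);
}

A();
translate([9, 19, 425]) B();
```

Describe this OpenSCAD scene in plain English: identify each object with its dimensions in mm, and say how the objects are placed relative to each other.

A is a simple wooden stool: a rectangular seat 308 mm (x) by 341 mm (y), 31 mm thick, top face at z = 425 mm, on four square legs, each 34×34 mm in cross-section. The legs rest on z = 0, each flush with a corner of the seat. Four stretchers, 34 mm wide and 19 mm tall, connect adjacent legs with their undersides at z = 189 mm, each running between the inner faces of the legs it joins and aligned with the legs' outer faces on the other axis.

B is a spool: two coaxial disc flanges of radius 149 mm and thickness 14 mm, joined by a core cylinder of radius 57 mm and height 162 mm. The lower flange rests on z = 0 and the three cylinders share a vertical axis.

The spool is on top of the stool.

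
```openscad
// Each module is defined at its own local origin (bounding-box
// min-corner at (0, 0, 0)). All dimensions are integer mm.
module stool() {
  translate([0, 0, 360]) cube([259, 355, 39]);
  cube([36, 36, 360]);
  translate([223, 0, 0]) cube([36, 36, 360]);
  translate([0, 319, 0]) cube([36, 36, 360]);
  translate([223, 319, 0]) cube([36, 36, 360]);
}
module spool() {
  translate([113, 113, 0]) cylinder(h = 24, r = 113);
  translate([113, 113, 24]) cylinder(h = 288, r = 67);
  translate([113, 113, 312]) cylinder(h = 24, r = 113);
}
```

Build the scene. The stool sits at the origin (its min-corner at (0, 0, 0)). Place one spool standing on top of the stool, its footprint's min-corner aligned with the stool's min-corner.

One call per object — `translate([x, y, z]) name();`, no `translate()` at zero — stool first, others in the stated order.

stool();
translate([0, 0, 399]) spool();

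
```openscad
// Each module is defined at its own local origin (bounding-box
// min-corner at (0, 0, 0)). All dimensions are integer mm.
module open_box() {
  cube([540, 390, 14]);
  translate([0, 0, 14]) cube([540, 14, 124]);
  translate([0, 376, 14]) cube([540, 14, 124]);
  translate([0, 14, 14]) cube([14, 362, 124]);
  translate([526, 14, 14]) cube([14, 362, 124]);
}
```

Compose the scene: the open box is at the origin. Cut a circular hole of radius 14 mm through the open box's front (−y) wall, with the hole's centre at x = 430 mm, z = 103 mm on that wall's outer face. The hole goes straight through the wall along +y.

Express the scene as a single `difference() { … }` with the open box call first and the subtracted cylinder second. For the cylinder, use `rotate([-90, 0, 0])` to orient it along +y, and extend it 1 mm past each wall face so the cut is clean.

difference() {
  open_box();
  translate([430, -1, 103]) rotate([-90, 0, 0]) cylinder(h = 16, r = 14);
}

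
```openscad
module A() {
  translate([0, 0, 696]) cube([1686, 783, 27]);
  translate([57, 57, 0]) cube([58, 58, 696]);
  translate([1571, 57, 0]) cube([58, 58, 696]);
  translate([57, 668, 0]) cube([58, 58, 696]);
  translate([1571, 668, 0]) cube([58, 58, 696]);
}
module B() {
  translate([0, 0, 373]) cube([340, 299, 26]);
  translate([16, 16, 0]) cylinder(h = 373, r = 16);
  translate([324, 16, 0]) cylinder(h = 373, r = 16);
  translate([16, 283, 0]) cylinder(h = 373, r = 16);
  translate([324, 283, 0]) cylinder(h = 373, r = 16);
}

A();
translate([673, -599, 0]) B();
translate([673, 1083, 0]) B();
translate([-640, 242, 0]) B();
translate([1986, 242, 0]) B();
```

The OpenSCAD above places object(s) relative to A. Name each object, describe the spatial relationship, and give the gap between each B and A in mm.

Each stool's nearest face is 300 mm from the table's bounding box.

A is a table. B is a stool. Four stools sit around the table at the −y, +y, −x, +x sides. The gap between each stool and the table is 300 mm.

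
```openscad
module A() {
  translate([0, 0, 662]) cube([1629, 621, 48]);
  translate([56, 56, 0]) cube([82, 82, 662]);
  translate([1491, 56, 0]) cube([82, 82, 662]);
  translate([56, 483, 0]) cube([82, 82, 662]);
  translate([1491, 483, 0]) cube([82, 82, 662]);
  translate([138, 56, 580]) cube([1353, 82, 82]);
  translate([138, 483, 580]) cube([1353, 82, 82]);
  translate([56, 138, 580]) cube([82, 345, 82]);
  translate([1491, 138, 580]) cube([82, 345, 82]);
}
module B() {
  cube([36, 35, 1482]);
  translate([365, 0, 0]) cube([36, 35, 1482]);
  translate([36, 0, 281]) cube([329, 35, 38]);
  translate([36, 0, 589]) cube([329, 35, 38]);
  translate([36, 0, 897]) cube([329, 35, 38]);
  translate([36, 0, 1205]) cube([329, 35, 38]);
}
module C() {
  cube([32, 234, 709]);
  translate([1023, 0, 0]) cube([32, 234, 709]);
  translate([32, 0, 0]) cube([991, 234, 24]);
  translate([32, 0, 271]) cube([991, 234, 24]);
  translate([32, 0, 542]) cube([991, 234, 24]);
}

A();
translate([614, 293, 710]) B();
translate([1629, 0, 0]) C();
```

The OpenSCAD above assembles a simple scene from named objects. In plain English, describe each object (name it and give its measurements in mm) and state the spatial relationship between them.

A is a rectangular dining table. The top is 1629×621×48 mm with its upper surface at z = 710 mm. It stands on four 82×82 mm square legs, each inset 56 mm from the nearest pair of top edges, running from the floor to the underside of the top. Four apron rails, 82 mm thick and 82 mm tall, run between adjacent legs with their top edges flush with the underside of the top and their outer faces flush with the legs' outer faces.

B is a straight ladder. Two 36×35 mm vertical rails, 1482 mm tall, stand 401 mm apart (outside-to-outside) with their front faces coplanar on the −y side. 4 rungs, each 35 mm deep and 38 mm tall, span between the inner faces of the rails, front faces flush with the rails. The lowest rung's underside is at z = 281 mm and rungs are spaced 308 mm apart (underside to underside).

C is an open bookshelf. Two side panels, each 32 mm thick, 234 mm deep and 709 mm tall, stand 1055 mm apart (outside-to-outside). Between them sit 3 shelves, each 24 mm thick and 234 mm deep, spanning the full gap between the sides. The bottom shelf rests on the floor (its underside at z = 0) and the clear gap between one shelf's top and the next shelf's underside is 247 mm.

The ladder is on top of the table, centred. The bookshelf is against the table's +x side, with their −y faces flush.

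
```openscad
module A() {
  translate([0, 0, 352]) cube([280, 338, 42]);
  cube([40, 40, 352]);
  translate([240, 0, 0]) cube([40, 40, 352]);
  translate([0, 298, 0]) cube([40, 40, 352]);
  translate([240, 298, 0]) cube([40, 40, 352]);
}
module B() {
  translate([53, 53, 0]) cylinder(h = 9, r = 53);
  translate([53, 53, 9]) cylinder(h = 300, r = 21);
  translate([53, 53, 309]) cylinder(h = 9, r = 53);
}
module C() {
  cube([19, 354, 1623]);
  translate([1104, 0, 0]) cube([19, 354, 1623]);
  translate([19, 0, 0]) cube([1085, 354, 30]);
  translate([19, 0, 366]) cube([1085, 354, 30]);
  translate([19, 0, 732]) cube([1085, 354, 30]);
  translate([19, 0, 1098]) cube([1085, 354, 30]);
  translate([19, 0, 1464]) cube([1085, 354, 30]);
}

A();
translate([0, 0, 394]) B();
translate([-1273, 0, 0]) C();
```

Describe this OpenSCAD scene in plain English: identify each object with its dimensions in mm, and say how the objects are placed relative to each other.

A is a four-legged stool. The seat is a 280×338×42 mm slab whose top surface is at z = 394 mm; four square legs, each 40×40 mm in cross-section, run from the floor (z = 0) to the underside of the seat, each flush with a corner of the seat.

B is a spool: two coaxial disc flanges of radius 53 mm and thickness 9 mm, joined by a core cylinder of radius 21 mm and height 300 mm. The lower flange rests on z = 0 and the three cylinders share a vertical axis.

C is an open bookshelf. Two side panels, each 19 mm thick, 354 mm deep and 1623 mm tall, stand 1123 mm apart (outside-to-outside). Between them sit 5 shelves, each 30 mm thick and 354 mm deep, spanning the full gap between the sides. The bottom shelf rests on the floor (its underside at z = 0) and the clear gap between one shelf's top and the next shelf's underside is 336 mm.

The spool is on top of the stool. The bookshelf is on the floor beside the stool on its −x side.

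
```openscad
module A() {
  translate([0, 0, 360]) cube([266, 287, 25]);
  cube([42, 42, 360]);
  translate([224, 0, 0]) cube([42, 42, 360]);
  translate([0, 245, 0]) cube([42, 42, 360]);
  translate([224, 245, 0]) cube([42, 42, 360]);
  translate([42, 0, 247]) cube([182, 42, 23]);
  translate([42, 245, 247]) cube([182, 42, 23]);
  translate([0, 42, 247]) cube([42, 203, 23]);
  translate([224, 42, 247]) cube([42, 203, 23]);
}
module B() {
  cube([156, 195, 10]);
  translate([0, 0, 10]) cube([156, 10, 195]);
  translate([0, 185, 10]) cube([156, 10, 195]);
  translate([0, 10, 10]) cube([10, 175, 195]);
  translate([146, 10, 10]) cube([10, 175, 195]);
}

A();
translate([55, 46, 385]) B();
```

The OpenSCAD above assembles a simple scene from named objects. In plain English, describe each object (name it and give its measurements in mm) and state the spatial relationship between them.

A is a four-legged stool. The seat is a 266×287×25 mm slab whose top surface is at z = 385 mm; four square legs, each 42×42 mm in cross-section, run from the floor (z = 0) to the underside of the seat, each flush with a corner of the seat. Four stretchers, 42 mm wide and 23 mm tall, connect adjacent legs with their undersides at z = 247 mm, each running between the inner faces of the legs it joins and aligned with the legs' outer faces on the other axis.

B is an open storage box with external size 156×195×205 mm and wall thickness 10 mm (the base is also 10 mm thick). The base covers the whole footprint; the four walls stand on the base, with the y-facing walls full-width and the x-facing walls fitting between their inner faces.

The open box is on top of the stool, centred.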